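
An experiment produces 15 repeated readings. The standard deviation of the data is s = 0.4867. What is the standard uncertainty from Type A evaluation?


u_A = s / sqrt(n)
u_A = 0.4867 / sqrt(15)
u_A = 0.4867 / 3.8729833
u_A = 0.1257

0.1257


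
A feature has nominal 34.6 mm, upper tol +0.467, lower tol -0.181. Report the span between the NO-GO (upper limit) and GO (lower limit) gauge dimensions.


GO = nominal - lower_tol (smallest hole = maximum material condition)
GO = 34.6 - 0.181 = 34.419
NO-GO = nominal + upper_tol (largest hole = least material condition)
NO-GO = 34.6 + 0.467 = 35.067
spread = NO-GO - GO = 35.067 - 34.419 = 0.6480

0.6480


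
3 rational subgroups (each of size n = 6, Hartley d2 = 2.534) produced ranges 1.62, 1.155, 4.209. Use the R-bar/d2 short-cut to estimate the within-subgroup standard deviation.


R_bar = (1.62 + 1.155 + 4.209) / 3
R_bar = 6.984 / 3 = 2.328
sigma_hat = R_bar / d2 = 2.328 / 2.534 = 0.9187

0.9187


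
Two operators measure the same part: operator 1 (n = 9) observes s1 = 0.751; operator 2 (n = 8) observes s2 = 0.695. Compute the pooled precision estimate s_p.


s_p = sqrt(((n1-1)*s1^2 + (n2-1)*s2^2) / (n1+n2-2))
numerator = (9-1)*0.751^2 + (8-1)*0.695^2 = 4.512008 + 3.381175 = 7.893183
denominator = 9 + 8 - 2 = 15
s_p^2 = 7.893183 / 15 = 0.5262122
s_p = sqrt(0.5262122) = 0.7254

0.7254


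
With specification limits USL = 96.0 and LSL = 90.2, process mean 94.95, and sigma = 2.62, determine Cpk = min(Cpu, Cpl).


Cpu = (USL - mean) / (3*sigma) = (96.0 - 94.95) / (3*2.62) = 0.1336
Cpl = (mean - LSL) / (3*sigma) = (94.95 - 90.2) / (3*2.62) = 0.6043
Cpk = min(Cpu, Cpl) = 0.1336

0.1336


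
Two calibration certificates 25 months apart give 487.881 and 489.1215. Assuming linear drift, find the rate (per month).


rate = (v2 - v1) / months
= (489.1215 - 487.881) / 25
= 1.2405 / 25
= 0.0496

0.0496


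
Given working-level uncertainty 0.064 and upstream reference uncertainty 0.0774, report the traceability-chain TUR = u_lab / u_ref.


TUR = u_lab / u_ref
= 0.064 / 0.0774
= 0.8269

0.8269


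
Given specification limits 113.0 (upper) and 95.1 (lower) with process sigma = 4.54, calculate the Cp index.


Cp = (USL - LSL) / (6 * sigma)
= (113.0 - 95.1) / (6 * 4.54)
= 17.9000 / 27.2400
= 0.6571

0.6571


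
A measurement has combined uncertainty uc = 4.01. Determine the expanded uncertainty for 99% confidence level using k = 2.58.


U = k * uc
U = 2.58 * 4.01
U = 10.3458

10.3458


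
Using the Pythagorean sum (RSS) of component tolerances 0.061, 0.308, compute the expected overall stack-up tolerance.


RSS = sqrt(0.061^2 + 0.308^2)
= sqrt(0.098585)
= 0.3140

0.3140


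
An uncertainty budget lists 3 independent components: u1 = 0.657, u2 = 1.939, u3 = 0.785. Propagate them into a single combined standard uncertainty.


uc = sqrt(0.657^2 + 1.939^2 + 0.785^2)
uc = sqrt(4.807595)
uc = 2.1926

2.1926


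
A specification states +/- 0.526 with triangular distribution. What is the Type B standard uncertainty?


u_B = half_width / sqrt(6)
u_B = 0.526 / 2.4494897
u_B = 0.2147

0.2147


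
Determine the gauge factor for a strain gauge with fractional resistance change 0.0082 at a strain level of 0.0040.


GF = (dR/R) / epsilon
= 0.0082 / 0.0040
= 2.0500

2.0500


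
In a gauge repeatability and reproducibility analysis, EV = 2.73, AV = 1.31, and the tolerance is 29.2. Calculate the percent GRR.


GRR = sqrt(EV^2 + AV^2) = sqrt(2.73^2 + 1.31^2) = 3.0280357
%GRR = GRR / tol * 100 = 3.0280357 / 29.2 * 100
%GRR = 10.3700

10.3700


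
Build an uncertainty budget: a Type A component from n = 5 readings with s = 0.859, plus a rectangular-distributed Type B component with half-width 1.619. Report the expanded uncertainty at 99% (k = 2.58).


u_A = s / sqrt(n) = 0.859 / sqrt(5) = 0.38415648
u_B = half_width / sqrt(3) = 1.619 / sqrt(3) = 0.93473009
uc = sqrt(u_A^2 + u_B^2) = sqrt(0.38415648^2 + 0.93473009^2) = 1.0105922
U = k * uc = 2.58 * 1.0105922
U = 2.6073

2.6073


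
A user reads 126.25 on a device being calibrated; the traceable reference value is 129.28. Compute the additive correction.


Correction = standard - reading
= 129.28 - 126.25
= 3.0300

3.0300


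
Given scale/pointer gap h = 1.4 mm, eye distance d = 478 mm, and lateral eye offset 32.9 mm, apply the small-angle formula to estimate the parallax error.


error = h * offset / d
= 1.4 * 32.9 / 478
= 0.0964

0.0964


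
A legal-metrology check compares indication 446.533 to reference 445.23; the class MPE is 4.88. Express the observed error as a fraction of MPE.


e = indication - reference = 446.533 - 445.23 = 1.3030
|e| = 1.3030
ratio = |e| / MPE = 1.3030 / 4.88
ratio = 0.2670

0.2670


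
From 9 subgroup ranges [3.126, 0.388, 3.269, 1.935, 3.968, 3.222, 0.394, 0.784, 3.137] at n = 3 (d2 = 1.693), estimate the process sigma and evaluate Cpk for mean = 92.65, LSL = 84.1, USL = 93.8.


R_bar = (3.126 + 0.388 + 3.269 + 1.935 + 3.968 + 3.222 + 0.394 + 0.784 + 3.137) / 9 = 2.247
sigma = R_bar / d2 = 2.247 / 1.693 = 1.3272298
Cp = (USL - LSL)/(6*sigma) = (93.8 - 84.1)/(6*1.3272298) = 1.2181
Cpu = (93.8 - 92.65)/(3*1.3272298) = 0.2888
Cpl = (92.65 - 84.1)/(3*1.3272298) = 2.1473
Cpk = min(Cpu, Cpl) = 0.2888

0.2888


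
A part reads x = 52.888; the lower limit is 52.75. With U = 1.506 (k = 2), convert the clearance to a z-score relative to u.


u = U / k = 1.506 / 2 = 0.753
margin = |LSL - x| = |52.75 - 52.888| = 0.138
z = margin / u = 0.138 / 0.753
z = 0.1833

0.1833


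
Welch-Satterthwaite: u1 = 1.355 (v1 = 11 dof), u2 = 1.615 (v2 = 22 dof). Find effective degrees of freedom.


uc = sqrt(u1^2 + u2^2) = sqrt(1.355^2 + 1.615^2) = 2.108139
v_eff = uc^4 / (u1^4/v1 + u2^4/v2)
= 2.108139^4 / (1.355^4/11 + 1.615^4/22)
= 19.751358 / 0.61567333
v_eff = 32.0809

32.0809


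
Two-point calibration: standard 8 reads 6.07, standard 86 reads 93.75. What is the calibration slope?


slope = (y2 - y1) / (x2 - x1)
= (93.75 - 6.07) / (86 - 8)
= 87.6800 / 78
= 1.1241

1.1241


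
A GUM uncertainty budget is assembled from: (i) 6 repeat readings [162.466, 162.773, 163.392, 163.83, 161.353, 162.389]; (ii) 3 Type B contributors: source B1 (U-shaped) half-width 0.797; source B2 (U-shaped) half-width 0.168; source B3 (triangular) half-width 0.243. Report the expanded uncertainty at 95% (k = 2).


mean = (162.466 + 162.773 + 163.392 + 163.83 + 161.353 + 162.389) / 6 = 162.7005
s = sqrt(sum((x - mean)^2)/(n-1)) = 0.8633629
u_A = s / sqrt(n) = 0.8633629 / sqrt(6) = 0.35246643
u_B1 = 0.797 / sqrt(2) = 0.5635641
u_B2 = 0.168 / sqrt(2) = 0.11879394
u_B3 = 0.243 / sqrt(6) = 0.099204335
uc = sqrt(0.35246643^2 + 0.5635641^2 + 0.11879394^2 + 0.099204335^2) = 0.68248852
U = k * uc = 2 * 0.68248852
U = 1.3650

1.3650


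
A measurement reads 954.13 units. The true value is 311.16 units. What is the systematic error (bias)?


Systematic error = measured - true
= 954.13 - 311.16
= 642.9700

642.9700


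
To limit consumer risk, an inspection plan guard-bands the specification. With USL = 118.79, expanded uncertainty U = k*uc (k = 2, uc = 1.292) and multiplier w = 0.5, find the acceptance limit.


U = k * uc = 2 * 1.292 = 2.584
guard band g = w * U = 0.5 * 2.584 = 1.292
AL = USL - g = 118.79 - 1.292
AL = 117.4980

117.4980


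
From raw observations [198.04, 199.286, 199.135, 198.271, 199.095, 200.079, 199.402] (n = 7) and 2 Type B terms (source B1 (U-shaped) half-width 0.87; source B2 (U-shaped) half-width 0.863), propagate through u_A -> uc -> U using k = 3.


mean = (198.04 + 199.286 + 199.135 + 198.271 + 199.095 + 200.079 + 199.402) / 7 = 199.044
s = sqrt(sum((x - mean)^2)/(n-1)) = 0.69214401
u_A = s / sqrt(n) = 0.69214401 / sqrt(7) = 0.26160585
u_B1 = 0.87 / sqrt(2) = 0.6151829
u_B2 = 0.863 / sqrt(2) = 0.61023315
uc = sqrt(0.26160585^2 + 0.6151829^2 + 0.61023315^2) = 0.90513652
U = k * uc = 3 * 0.90513652
U = 2.7154

2.7154


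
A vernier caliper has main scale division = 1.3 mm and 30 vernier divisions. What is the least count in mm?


LC = MSD / n_div
= 1.3 / 30
= 0.0433

0.0433


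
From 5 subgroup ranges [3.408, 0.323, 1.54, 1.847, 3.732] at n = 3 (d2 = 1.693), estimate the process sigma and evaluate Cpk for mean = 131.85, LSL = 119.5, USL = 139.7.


R_bar = (3.408 + 0.323 + 1.54 + 1.847 + 3.732) / 5 = 2.17
sigma = R_bar / d2 = 2.17 / 1.693 = 1.2817484
Cp = (USL - LSL)/(6*sigma) = (139.7 - 119.5)/(6*1.2817484) = 2.6266
Cpu = (139.7 - 131.85)/(3*1.2817484) = 2.0415
Cpl = (131.85 - 119.5)/(3*1.2817484) = 3.2118
Cpk = min(Cpu, Cpl) = 2.0415

2.0415


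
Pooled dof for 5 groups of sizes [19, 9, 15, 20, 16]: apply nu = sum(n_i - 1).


nu = sum_i (n_i - 1)
nu = ((19 - 1) + (9 - 1) + (15 - 1) + (20 - 1) + (16 - 1))
nu = 18 + 8 + 14 + 19 + 15
nu = 74

74


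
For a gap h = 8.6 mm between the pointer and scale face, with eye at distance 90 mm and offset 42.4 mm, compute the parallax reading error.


error = h * offset / d
= 8.6 * 42.4 / 90
= 4.0516

4.0516


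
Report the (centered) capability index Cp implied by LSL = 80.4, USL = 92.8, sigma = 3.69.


Cp = (USL - LSL) / (6 * sigma)
= (92.8 - 80.4) / (6 * 3.69)
= 12.4000 / 22.1400
= 0.5601

0.5601


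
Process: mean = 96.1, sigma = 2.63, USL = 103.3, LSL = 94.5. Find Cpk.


Cpu = (USL - mean) / (3*sigma) = (103.3 - 96.1) / (3*2.63) = 0.9125
Cpl = (mean - LSL) / (3*sigma) = (96.1 - 94.5) / (3*2.63) = 0.2028
Cpk = min(Cpu, Cpl) = 0.2028

0.2028


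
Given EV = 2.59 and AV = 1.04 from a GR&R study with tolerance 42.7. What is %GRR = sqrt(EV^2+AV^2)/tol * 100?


GRR = sqrt(EV^2 + AV^2) = sqrt(2.59^2 + 1.04^2) = 2.7910034
%GRR = GRR / tol * 100 = 2.7910034 / 42.7 * 100
%GRR = 6.5363

6.5363


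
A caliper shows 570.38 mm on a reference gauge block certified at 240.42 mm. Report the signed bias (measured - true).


Systematic error = measured - true
= 570.38 - 240.42
= 329.9600

329.9600


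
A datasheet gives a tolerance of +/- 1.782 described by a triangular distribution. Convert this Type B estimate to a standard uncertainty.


u_B = half_width / sqrt(6)
u_B = 1.782 / 2.4494897
u_B = 0.7275

0.7275


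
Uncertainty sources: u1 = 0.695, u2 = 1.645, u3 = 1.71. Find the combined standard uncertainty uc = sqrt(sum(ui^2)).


uc = sqrt(0.695^2 + 1.645^2 + 1.71^2)
uc = sqrt(6.11315)
uc = 2.4725

2.4725


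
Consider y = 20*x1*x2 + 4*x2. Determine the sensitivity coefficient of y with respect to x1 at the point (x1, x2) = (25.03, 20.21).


y = 20*x1*x2 + 4*x2
dy/dx1 = 20*x2
Evaluate at x2 = 20.21: c1 = 20 * 20.21
c1 = 404.2000

404.2000


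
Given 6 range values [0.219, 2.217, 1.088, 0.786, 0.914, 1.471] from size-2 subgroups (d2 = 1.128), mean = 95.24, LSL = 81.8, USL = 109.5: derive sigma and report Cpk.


R_bar = (0.219 + 2.217 + 1.088 + 0.786 + 0.914 + 1.471) / 6 = 1.1158333
sigma = R_bar / d2 = 1.1158333 / 1.128 = 0.98921392
Cp = (USL - LSL)/(6*sigma) = (109.5 - 81.8)/(6*0.98921392) = 4.6670
Cpu = (109.5 - 95.24)/(3*0.98921392) = 4.8052
Cpl = (95.24 - 81.8)/(3*0.98921392) = 4.5288
Cpk = min(Cpu, Cpl) = 4.5288

4.5288


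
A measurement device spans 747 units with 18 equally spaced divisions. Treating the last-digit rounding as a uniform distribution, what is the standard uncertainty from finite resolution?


resolution = range / divisions
resolution = 747 / 18 = 41.5
u_res = resolution / (2*sqrt(3))
u_res = 41.5 / 3.4641016
u_res = 11.9800

11.9800


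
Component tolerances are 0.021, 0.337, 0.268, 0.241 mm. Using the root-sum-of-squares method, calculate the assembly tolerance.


RSS = sqrt(0.021^2 + 0.337^2 + 0.268^2 + 0.241^2)
= sqrt(0.243915)
= 0.4939

0.4939


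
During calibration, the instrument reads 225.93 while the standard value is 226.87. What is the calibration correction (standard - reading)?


Correction = standard - reading
= 226.87 - 225.93
= 0.9400

0.9400


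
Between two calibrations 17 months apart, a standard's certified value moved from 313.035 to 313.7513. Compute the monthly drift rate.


rate = (v2 - v1) / months
= (313.7513 - 313.035) / 17
= 0.7163 / 17
= 0.0421

0.0421


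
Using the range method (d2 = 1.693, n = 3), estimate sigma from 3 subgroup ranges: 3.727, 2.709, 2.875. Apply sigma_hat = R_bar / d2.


R_bar = (3.727 + 2.709 + 2.875) / 3
R_bar = 9.311 / 3 = 3.1036667
sigma_hat = R_bar / d2 = 3.1036667 / 1.693 = 1.8332

1.8332


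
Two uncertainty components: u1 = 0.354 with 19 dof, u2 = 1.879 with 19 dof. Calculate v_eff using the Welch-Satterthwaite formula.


uc = sqrt(u1^2 + u2^2) = sqrt(0.354^2 + 1.879^2) = 1.9120557
v_eff = uc^4 / (u1^4/v1 + u2^4/v2)
= 1.9120557^4 / (0.354^4/19 + 1.879^4/19)
= 13.366022 / 0.65690158
v_eff = 20.3471

20.3471


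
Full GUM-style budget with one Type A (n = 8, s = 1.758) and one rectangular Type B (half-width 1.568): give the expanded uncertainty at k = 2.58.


u_A = s / sqrt(n) = 1.758 / sqrt(8) = 0.62154686
u_B = half_width / sqrt(3) = 1.568 / sqrt(3) = 0.90528522
uc = sqrt(u_A^2 + u_B^2) = sqrt(0.62154686^2 + 0.90528522^2) = 1.0981174
U = k * uc = 2.58 * 1.0981174
U = 2.8331

2.8331


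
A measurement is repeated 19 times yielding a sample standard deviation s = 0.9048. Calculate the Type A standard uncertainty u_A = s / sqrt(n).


u_A = s / sqrt(n)
u_A = 0.9048 / sqrt(19)
u_A = 0.9048 / 4.3588989
u_A = 0.2076

0.2076


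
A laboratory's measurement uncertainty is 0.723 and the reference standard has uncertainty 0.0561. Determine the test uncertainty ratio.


TUR = u_lab / u_ref
= 0.723 / 0.0561
= 12.8877

12.8877


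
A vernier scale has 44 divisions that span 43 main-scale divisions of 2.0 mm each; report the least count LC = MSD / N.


LC = MSD / n_div
= 2.0 / 44
= 0.0455

0.0455


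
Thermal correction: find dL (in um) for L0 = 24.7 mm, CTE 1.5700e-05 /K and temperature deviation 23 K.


dL = L * alpha * dT
= 24.7 * 1.5700e-05 * 23
= 0.0089192 mm
dL_um = 0.0089192 * 1000 = 8.9192 um

8.9192


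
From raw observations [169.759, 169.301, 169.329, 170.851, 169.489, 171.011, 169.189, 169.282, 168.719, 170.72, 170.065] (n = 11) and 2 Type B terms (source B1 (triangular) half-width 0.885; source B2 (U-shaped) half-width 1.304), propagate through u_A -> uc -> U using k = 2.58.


mean = (169.759 + 169.301 + 169.329 + 170.851 + 169.489 + 171.011 + 169.189 + 169.282 + 168.719 + 170.72 + 170.065) / 11 = 169.7922727
s = sqrt(sum((x - mean)^2)/(n-1)) = 0.76593343
u_A = s / sqrt(n) = 0.76593343 / sqrt(11) = 0.23093762
u_B1 = 0.885 / sqrt(6) = 0.36129974
u_B2 = 1.304 / sqrt(2) = 0.92206724
uc = sqrt(0.23093762^2 + 0.36129974^2 + 0.92206724^2) = 1.0168961
U = k * uc = 2.58 * 1.0168961
U = 2.6236

2.6236


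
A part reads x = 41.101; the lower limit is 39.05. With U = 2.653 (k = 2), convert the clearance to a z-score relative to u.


u = U / k = 2.653 / 2 = 1.3265
margin = |LSL - x| = |39.05 - 41.101| = 2.051
z = margin / u = 2.051 / 1.3265
z = 1.5462

1.5462


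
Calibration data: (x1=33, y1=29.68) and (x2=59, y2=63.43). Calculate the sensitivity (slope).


slope = (y2 - y1) / (x2 - x1)
= (63.43 - 29.68) / (59 - 33)
= 33.7500 / 26
= 1.2981

1.2981


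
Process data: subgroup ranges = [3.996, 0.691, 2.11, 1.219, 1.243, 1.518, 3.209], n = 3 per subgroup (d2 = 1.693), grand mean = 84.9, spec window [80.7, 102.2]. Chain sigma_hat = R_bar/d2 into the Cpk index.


R_bar = (3.996 + 0.691 + 2.11 + 1.219 + 1.243 + 1.518 + 3.209) / 7 = 1.998
sigma = R_bar / d2 = 1.998 / 1.693 = 1.1801536
Cp = (USL - LSL)/(6*sigma) = (102.2 - 80.7)/(6*1.1801536) = 3.0363
Cpu = (102.2 - 84.9)/(3*1.1801536) = 4.8864
Cpl = (84.9 - 80.7)/(3*1.1801536) = 1.1863
Cpk = min(Cpu, Cpl) = 1.1863

1.1863


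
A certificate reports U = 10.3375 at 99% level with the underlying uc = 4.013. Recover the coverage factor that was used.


k = U / uc
k = 10.3375 / 4.013
k = 2.576

2.576


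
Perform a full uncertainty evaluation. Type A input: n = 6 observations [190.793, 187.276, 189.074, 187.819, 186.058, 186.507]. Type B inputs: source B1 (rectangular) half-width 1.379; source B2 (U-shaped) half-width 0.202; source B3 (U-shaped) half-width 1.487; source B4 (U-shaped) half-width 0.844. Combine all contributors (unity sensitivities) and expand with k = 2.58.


mean = (190.793 + 187.276 + 189.074 + 187.819 + 186.058 + 186.507) / 6 = 187.9211667
s = sqrt(sum((x - mean)^2)/(n-1)) = 1.7592264
u_A = s / sqrt(n) = 1.7592264 / sqrt(6) = 0.71820117
u_B1 = 1.379 / sqrt(3) = 0.79616602
u_B2 = 0.202 / sqrt(2) = 0.14283557
u_B3 = 1.487 / sqrt(2) = 1.0514678
u_B4 = 0.844 / sqrt(2) = 0.59679812
uc = sqrt(0.71820117^2 + 0.79616602^2 + 0.14283557^2 + 1.0514678^2 + 0.59679812^2) = 1.6222971
U = k * uc = 2.58 * 1.6222971
U = 4.1855

4.1855


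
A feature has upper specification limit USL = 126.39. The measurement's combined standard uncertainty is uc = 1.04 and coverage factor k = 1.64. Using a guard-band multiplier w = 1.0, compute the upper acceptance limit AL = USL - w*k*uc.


U = k * uc = 1.64 * 1.04 = 1.7056
guard band g = w * U = 1.0 * 1.7056 = 1.7056
AL = USL - g = 126.39 - 1.7056
AL = 124.6844

124.6844


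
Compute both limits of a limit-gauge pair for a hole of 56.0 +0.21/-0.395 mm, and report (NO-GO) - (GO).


GO = nominal - lower_tol (smallest hole = maximum material condition)
GO = 56.0 - 0.395 = 55.605
NO-GO = nominal + upper_tol (largest hole = least material condition)
NO-GO = 56.0 + 0.21 = 56.21
spread = NO-GO - GO = 56.21 - 55.605 = 0.6050

0.6050


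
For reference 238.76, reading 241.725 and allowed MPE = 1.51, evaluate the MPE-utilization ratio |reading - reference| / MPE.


e = indication - reference = 241.725 - 238.76 = 2.9650
|e| = 2.9650
ratio = |e| / MPE = 2.9650 / 1.51
ratio = 1.9636

1.9636


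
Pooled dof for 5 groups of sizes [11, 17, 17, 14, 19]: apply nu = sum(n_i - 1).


nu = sum_i (n_i - 1)
nu = ((11 - 1) + (17 - 1) + (17 - 1) + (14 - 1) + (19 - 1))
nu = 10 + 16 + 16 + 13 + 18
nu = 73

73


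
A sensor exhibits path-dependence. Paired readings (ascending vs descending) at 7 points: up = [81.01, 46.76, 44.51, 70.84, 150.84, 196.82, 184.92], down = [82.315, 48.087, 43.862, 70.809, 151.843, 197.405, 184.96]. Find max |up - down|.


|81.01 - 82.315| = 1.3050
|46.76 - 48.087| = 1.3270
|44.51 - 43.862| = 0.6480
|70.84 - 70.809| = 0.0310
|150.84 - 151.843| = 1.0030
|196.82 - 197.405| = 0.5850
|184.92 - 184.96| = 0.0400
hysteresis = max(diffs) = 1.3270

1.3270


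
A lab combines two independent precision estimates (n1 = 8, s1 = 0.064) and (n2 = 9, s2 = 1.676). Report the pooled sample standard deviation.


s_p = sqrt(((n1-1)*s1^2 + (n2-1)*s2^2) / (n1+n2-2))
numerator = (8-1)*0.064^2 + (9-1)*1.676^2 = 0.028672 + 22.471808 = 22.50048
denominator = 8 + 9 - 2 = 15
s_p^2 = 22.50048 / 15 = 1.500032
s_p = sqrt(1.500032) = 1.2248

1.2248


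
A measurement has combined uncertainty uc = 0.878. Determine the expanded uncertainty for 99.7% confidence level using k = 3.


U = k * uc
U = 3 * 0.878
U = 2.6340

2.6340


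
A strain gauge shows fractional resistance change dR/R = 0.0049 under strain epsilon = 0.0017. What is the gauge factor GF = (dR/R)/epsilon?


GF = (dR/R) / epsilon
= 0.0049 / 0.0017
= 2.8824

2.8824


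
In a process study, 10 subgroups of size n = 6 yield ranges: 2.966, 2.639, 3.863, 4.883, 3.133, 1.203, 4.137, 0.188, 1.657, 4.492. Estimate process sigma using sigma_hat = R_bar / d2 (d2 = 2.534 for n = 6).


R_bar = (2.966 + 2.639 + 3.863 + 4.883 + 3.133 + 1.203 + 4.137 + 0.188 + 1.657 + 4.492) / 10
R_bar = 29.161 / 10 = 2.9161
sigma_hat = R_bar / d2 = 2.9161 / 2.534 = 1.1508

1.1508


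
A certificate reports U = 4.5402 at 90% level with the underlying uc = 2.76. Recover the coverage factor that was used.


k = U / uc
k = 4.5402 / 2.76
k = 1.645

1.645


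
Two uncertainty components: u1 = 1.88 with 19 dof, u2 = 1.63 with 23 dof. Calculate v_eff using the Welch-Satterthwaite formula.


uc = sqrt(u1^2 + u2^2) = sqrt(1.88^2 + 1.63^2) = 2.4882323
v_eff = uc^4 / (u1^4/v1 + u2^4/v2)
= 2.4882323^4 / (1.88^4/19 + 1.63^4/23)
= 38.332195 / 0.96439097
v_eff = 39.7476

39.7476


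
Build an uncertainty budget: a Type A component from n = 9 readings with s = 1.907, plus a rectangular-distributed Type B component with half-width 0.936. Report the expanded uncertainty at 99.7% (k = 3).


u_A = s / sqrt(n) = 1.907 / sqrt(9) = 0.63566667
u_B = half_width / sqrt(3) = 0.936 / sqrt(3) = 0.54039985
uc = sqrt(u_A^2 + u_B^2) = sqrt(0.63566667^2 + 0.54039985^2) = 0.83432854
U = k * uc = 3 * 0.83432854
U = 2.5030

2.5030


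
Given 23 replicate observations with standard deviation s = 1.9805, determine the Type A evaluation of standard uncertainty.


u_A = s / sqrt(n)
u_A = 1.9805 / sqrt(23)
u_A = 1.9805 / 4.7958315
u_A = 0.4130

0.4130


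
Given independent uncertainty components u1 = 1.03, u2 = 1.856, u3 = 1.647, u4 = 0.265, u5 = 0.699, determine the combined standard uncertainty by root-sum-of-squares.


uc = sqrt(1.03^2 + 1.856^2 + 1.647^2 + 0.265^2 + 0.699^2)
uc = sqrt(7.777071)
uc = 2.7887

2.7887


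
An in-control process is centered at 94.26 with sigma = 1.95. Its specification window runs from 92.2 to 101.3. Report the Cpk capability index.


Cpu = (USL - mean) / (3*sigma) = (101.3 - 94.26) / (3*1.95) = 1.2034
Cpl = (mean - LSL) / (3*sigma) = (94.26 - 92.2) / (3*1.95) = 0.3521
Cpk = min(Cpu, Cpl) = 0.3521

0.3521


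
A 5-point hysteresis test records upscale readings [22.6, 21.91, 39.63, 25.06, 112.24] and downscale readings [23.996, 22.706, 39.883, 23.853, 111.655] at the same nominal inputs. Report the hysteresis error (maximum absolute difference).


|22.6 - 23.996| = 1.3960
|21.91 - 22.706| = 0.7960
|39.63 - 39.883| = 0.2530
|25.06 - 23.853| = 1.2070
|112.24 - 111.655| = 0.5850
hysteresis = max(diffs) = 1.3960

1.3960


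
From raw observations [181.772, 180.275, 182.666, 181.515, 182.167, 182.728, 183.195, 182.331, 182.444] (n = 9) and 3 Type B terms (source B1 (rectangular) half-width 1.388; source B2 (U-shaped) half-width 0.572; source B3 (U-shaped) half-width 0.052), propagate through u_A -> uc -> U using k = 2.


mean = (181.772 + 180.275 + 182.666 + 181.515 + 182.167 + 182.728 + 183.195 + 182.331 + 182.444) / 9 = 182.1214444
s = sqrt(sum((x - mean)^2)/(n-1)) = 0.85631815
u_A = s / sqrt(n) = 0.85631815 / sqrt(9) = 0.28543938
u_B1 = 1.388 / sqrt(3) = 0.80136217
u_B2 = 0.572 / sqrt(2) = 0.40446508
u_B3 = 0.052 / sqrt(2) = 0.036769553
uc = sqrt(0.28543938^2 + 0.80136217^2 + 0.40446508^2 + 0.036769553^2) = 0.94265634
U = k * uc = 2 * 0.94265634
U = 1.8853

1.8853


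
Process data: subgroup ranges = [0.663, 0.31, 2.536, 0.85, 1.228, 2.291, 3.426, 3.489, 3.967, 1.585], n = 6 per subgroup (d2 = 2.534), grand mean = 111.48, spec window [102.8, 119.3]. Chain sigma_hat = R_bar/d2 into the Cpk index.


R_bar = (0.663 + 0.31 + 2.536 + 0.85 + 1.228 + 2.291 + 3.426 + 3.489 + 3.967 + 1.585) / 10 = 2.0345
sigma = R_bar / d2 = 2.0345 / 2.534 = 0.80288082
Cp = (USL - LSL)/(6*sigma) = (119.3 - 102.8)/(6*0.80288082) = 3.4252
Cpu = (119.3 - 111.48)/(3*0.80288082) = 3.2466
Cpl = (111.48 - 102.8)/(3*0.80288082) = 3.6037
Cpk = min(Cpu, Cpl) = 3.2466

3.2466


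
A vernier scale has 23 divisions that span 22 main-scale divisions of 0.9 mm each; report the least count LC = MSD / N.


LC = MSD / n_div
= 0.9 / 23
= 0.0391

0.0391


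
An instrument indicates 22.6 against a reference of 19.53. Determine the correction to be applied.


Correction = standard - reading
= 19.53 - 22.6
= -3.0700

-3.0700


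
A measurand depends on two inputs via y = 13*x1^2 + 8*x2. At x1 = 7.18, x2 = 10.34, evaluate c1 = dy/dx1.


y = 13*x1^2 + 8*x2
dy/dx1 = 2*13*x1
Evaluate at x1 = 7.18: c1 = 26 * 7.18
c1 = 186.6800

186.6800


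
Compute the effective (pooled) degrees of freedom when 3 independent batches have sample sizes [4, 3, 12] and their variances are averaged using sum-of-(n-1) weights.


nu = sum_i (n_i - 1)
nu = ((4 - 1) + (3 - 1) + (12 - 1))
nu = 3 + 2 + 11
nu = 16

16


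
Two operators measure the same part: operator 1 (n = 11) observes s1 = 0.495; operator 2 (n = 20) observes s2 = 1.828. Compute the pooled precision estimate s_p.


s_p = sqrt(((n1-1)*s1^2 + (n2-1)*s2^2) / (n1+n2-2))
numerator = (11-1)*0.495^2 + (20-1)*1.828^2 = 2.45025 + 63.490096 = 65.940346
denominator = 11 + 20 - 2 = 29
s_p^2 = 65.940346 / 29 = 2.273805
s_p = sqrt(2.273805) = 1.5079

1.5079


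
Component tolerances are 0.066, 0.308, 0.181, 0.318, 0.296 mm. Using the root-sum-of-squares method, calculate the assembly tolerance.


RSS = sqrt(0.066^2 + 0.308^2 + 0.181^2 + 0.318^2 + 0.296^2)
= sqrt(0.320721)
= 0.5663

0.5663


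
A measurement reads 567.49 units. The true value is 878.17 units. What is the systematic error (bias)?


Systematic error = measured - true
= 567.49 - 878.17
= -310.6800

-310.6800


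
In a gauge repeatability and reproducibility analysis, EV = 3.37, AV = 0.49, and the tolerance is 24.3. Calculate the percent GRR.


GRR = sqrt(EV^2 + AV^2) = sqrt(3.37^2 + 0.49^2) = 3.4054368
%GRR = GRR / tol * 100 = 3.4054368 / 24.3 * 100
%GRR = 14.0141

14.0141


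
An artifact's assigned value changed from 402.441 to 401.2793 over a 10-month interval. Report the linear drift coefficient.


rate = (v2 - v1) / months
= (401.2793 - 402.441) / 10
= -1.1617 / 10
= -0.1162

-0.1162


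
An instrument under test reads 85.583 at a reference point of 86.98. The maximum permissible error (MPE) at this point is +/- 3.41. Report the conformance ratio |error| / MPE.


e = indication - reference = 85.583 - 86.98 = -1.3970
|e| = 1.3970
ratio = |e| / MPE = 1.3970 / 3.41
ratio = 0.4097

0.4097


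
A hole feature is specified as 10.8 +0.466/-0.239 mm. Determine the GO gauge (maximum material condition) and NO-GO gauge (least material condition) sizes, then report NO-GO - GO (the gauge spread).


GO = nominal - lower_tol (smallest hole = maximum material condition)
GO = 10.8 - 0.239 = 10.561
NO-GO = nominal + upper_tol (largest hole = least material condition)
NO-GO = 10.8 + 0.466 = 11.266
spread = NO-GO - GO = 11.266 - 10.561 = 0.7050

0.7050


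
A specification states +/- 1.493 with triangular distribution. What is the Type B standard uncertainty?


u_B = half_width / sqrt(6)
u_B = 1.493 / 2.4494897
u_B = 0.6095

0.6095


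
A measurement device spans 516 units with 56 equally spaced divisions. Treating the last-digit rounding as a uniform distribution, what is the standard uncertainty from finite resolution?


resolution = range / divisions
resolution = 516 / 56 = 9.2142857
u_res = resolution / (2*sqrt(3))
u_res = 9.2142857 / 3.4641016
u_res = 2.6599

2.6599


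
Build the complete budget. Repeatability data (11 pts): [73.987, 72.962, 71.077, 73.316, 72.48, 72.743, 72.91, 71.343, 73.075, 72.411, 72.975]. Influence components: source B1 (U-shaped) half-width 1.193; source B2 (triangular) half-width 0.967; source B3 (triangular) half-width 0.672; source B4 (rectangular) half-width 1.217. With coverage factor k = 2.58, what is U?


mean = (73.987 + 72.962 + 71.077 + 73.316 + 72.48 + 72.743 + 72.91 + 71.343 + 73.075 + 72.411 + 72.975) / 11 = 72.66172727
s = sqrt(sum((x - mean)^2)/(n-1)) = 0.83414952
u_A = s / sqrt(n) = 0.83414952 / sqrt(11) = 0.25150554
u_B1 = 1.193 / sqrt(2) = 0.84357839
u_B2 = 0.967 / sqrt(6) = 0.3947761
u_B3 = 0.672 / sqrt(6) = 0.27434285
u_B4 = 1.217 / sqrt(3) = 0.70263528
uc = sqrt(0.25150554^2 + 0.84357839^2 + 0.3947761^2 + 0.27434285^2 + 0.70263528^2) = 1.2246175
U = k * uc = 2.58 * 1.2246175
U = 3.1595

3.1595


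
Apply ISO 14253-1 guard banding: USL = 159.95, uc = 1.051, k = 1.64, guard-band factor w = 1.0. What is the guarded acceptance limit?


U = k * uc = 1.64 * 1.051 = 1.72364
guard band g = w * U = 1.0 * 1.72364 = 1.72364
AL = USL - g = 159.95 - 1.72364
AL = 158.2264

158.2264


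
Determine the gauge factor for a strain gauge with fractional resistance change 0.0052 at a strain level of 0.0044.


GF = (dR/R) / epsilon
= 0.0052 / 0.0044
= 1.1818

1.1818


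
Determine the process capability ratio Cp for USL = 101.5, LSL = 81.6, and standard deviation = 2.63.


Cp = (USL - LSL) / (6 * sigma)
= (101.5 - 81.6) / (6 * 2.63)
= 19.9000 / 15.7800
= 1.2611

1.2611


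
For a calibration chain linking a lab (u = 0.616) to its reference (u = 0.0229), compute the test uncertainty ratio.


TUR = u_lab / u_ref
= 0.616 / 0.0229
= 26.8996

26.8996


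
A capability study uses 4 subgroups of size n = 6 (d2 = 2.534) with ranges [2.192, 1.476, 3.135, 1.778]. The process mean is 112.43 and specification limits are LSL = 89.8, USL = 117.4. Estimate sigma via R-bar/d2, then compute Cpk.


R_bar = (2.192 + 1.476 + 3.135 + 1.778) / 4 = 2.14525
sigma = R_bar / d2 = 2.14525 / 2.534 = 0.84658642
Cp = (USL - LSL)/(6*sigma) = (117.4 - 89.8)/(6*0.84658642) = 5.4336
Cpu = (117.4 - 112.43)/(3*0.84658642) = 1.9569
Cpl = (112.43 - 89.8)/(3*0.84658642) = 8.9103
Cpk = min(Cpu, Cpl) = 1.9569

1.9569


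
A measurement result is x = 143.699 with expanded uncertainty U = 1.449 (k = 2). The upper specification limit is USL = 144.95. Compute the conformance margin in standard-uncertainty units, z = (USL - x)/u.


u = U / k = 1.449 / 2 = 0.7245
margin = |USL - x| = |144.95 - 143.699| = 1.251
z = margin / u = 1.251 / 0.7245
z = 1.7267

1.7267


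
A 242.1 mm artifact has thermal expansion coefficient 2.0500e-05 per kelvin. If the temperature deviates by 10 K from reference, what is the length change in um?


dL = L * alpha * dT
= 242.1 * 2.0500e-05 * 10
= 0.0496305 mm
dL_um = 0.0496305 * 1000 = 49.6305 um

49.6305


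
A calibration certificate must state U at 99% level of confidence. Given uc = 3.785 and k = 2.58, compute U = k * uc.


U = k * uc
U = 2.58 * 3.785
U = 9.7653

9.7653


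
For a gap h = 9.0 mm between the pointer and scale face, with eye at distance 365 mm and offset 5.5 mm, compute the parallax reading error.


error = h * offset / d
= 9.0 * 5.5 / 365
= 0.1356

0.1356


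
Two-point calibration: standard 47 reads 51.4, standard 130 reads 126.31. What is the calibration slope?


slope = (y2 - y1) / (x2 - x1)
= (126.31 - 51.4) / (130 - 47)
= 74.9100 / 83
= 0.9025

0.9025


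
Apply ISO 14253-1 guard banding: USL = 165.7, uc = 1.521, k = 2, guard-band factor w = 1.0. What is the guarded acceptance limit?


U = k * uc = 2 * 1.521 = 3.042
guard band g = w * U = 1.0 * 3.042 = 3.042
AL = USL - g = 165.7 - 3.042
AL = 162.6580

162.6580


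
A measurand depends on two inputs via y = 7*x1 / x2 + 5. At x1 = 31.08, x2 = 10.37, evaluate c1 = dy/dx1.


y = 7*x1 / x2 + 5
dy/dx1 = 7/x2
Evaluate at x2 = 10.37: c1 = 7 / 10.37
c1 = 0.6750

0.6750


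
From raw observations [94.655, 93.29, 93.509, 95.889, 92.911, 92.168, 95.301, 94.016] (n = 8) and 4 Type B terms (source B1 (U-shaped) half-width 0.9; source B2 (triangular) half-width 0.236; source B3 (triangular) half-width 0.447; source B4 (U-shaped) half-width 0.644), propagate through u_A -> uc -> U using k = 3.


mean = (94.655 + 93.29 + 93.509 + 95.889 + 92.911 + 92.168 + 95.301 + 94.016) / 8 = 93.967375
s = sqrt(sum((x - mean)^2)/(n-1)) = 1.2517995
u_A = s / sqrt(n) = 1.2517995 / sqrt(8) = 0.44257796
u_B1 = 0.9 / sqrt(2) = 0.6363961
u_B2 = 0.236 / sqrt(6) = 0.096346597
u_B3 = 0.447 / sqrt(6) = 0.18248699
u_B4 = 0.644 / sqrt(2) = 0.45537677
uc = sqrt(0.44257796^2 + 0.6363961^2 + 0.096346597^2 + 0.18248699^2 + 0.45537677^2) = 0.92240307
U = k * uc = 3 * 0.92240307
U = 2.7672

2.7672


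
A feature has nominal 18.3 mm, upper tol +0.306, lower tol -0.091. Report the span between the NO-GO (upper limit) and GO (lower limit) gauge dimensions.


GO = nominal - lower_tol (smallest hole = maximum material condition)
GO = 18.3 - 0.091 = 18.209
NO-GO = nominal + upper_tol (largest hole = least material condition)
NO-GO = 18.3 + 0.306 = 18.606
spread = NO-GO - GO = 18.606 - 18.209 = 0.3970

0.3970


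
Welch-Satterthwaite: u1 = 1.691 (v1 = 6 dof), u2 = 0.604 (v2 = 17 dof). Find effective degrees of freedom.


uc = sqrt(u1^2 + u2^2) = sqrt(1.691^2 + 0.604^2) = 1.7956328
v_eff = uc^4 / (u1^4/v1 + u2^4/v2)
= 1.7956328^4 / (1.691^4/6 + 0.604^4/17)
= 10.396092 / 1.3706008
v_eff = 7.5851

7.5851


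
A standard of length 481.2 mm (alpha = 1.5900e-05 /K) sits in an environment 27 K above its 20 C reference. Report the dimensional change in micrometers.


dL = L * alpha * dT
= 481.2 * 1.5900e-05 * 27
= 0.2065792 mm
dL_um = 0.2065792 * 1000 = 206.5792 um

206.5792


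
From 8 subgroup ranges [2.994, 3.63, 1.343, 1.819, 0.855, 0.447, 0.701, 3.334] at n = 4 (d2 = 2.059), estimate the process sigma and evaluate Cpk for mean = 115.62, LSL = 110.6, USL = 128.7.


R_bar = (2.994 + 3.63 + 1.343 + 1.819 + 0.855 + 0.447 + 0.701 + 3.334) / 8 = 1.890375
sigma = R_bar / d2 = 1.890375 / 2.059 = 0.91810345
Cp = (USL - LSL)/(6*sigma) = (128.7 - 110.6)/(6*0.91810345) = 3.2858
Cpu = (128.7 - 115.62)/(3*0.91810345) = 4.7489
Cpl = (115.62 - 110.6)/(3*0.91810345) = 1.8226
Cpk = min(Cpu, Cpl) = 1.8226

1.8226


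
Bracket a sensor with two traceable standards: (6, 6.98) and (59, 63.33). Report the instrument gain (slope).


slope = (y2 - y1) / (x2 - x1)
= (63.33 - 6.98) / (59 - 6)
= 56.3500 / 53
= 1.0632

1.0632


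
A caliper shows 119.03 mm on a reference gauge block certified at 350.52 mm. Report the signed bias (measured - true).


Systematic error = measured - true
= 119.03 - 350.52
= -231.4900

-231.4900


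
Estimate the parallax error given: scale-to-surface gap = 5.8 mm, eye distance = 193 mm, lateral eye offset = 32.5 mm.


error = h * offset / d
= 5.8 * 32.5 / 193
= 0.9767

0.9767


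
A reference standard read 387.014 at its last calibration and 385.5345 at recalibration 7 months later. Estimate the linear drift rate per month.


rate = (v2 - v1) / months
= (385.5345 - 387.014) / 7
= -1.4795 / 7
= -0.2114

-0.2114


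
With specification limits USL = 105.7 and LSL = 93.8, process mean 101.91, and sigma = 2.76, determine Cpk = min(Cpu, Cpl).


Cpu = (USL - mean) / (3*sigma) = (105.7 - 101.91) / (3*2.76) = 0.4577
Cpl = (mean - LSL) / (3*sigma) = (101.91 - 93.8) / (3*2.76) = 0.9795
Cpk = min(Cpu, Cpl) = 0.4577

0.4577


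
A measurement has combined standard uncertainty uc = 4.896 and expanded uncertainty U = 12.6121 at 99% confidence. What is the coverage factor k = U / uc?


k = U / uc
k = 12.6121 / 4.896
k = 2.576

2.576


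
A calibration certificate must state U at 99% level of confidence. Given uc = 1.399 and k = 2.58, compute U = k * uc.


U = k * uc
U = 2.58 * 1.399
U = 3.6094

3.6094


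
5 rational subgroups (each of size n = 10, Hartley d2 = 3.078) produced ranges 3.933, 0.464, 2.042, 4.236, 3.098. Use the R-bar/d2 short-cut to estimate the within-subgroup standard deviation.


R_bar = (3.933 + 0.464 + 2.042 + 4.236 + 3.098) / 5
R_bar = 13.773 / 5 = 2.7546
sigma_hat = R_bar / d2 = 2.7546 / 3.078 = 0.8949

0.8949


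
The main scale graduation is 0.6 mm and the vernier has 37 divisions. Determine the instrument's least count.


LC = MSD / n_div
= 0.6 / 37
= 0.0162

0.0162


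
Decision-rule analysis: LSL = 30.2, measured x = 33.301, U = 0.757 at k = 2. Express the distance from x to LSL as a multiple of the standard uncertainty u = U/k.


u = U / k = 0.757 / 2 = 0.3785
margin = |LSL - x| = |30.2 - 33.301| = 3.101
z = margin / u = 3.101 / 0.3785
z = 8.1929

8.1929


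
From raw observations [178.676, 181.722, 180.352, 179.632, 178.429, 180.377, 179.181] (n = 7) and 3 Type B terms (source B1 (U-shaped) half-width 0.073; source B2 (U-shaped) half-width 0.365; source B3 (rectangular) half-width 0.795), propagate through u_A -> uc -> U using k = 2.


mean = (178.676 + 181.722 + 180.352 + 179.632 + 178.429 + 180.377 + 179.181) / 7 = 179.767
s = sqrt(sum((x - mean)^2)/(n-1)) = 1.1458982
u_A = s / sqrt(n) = 1.1458982 / sqrt(7) = 0.43310881
u_B1 = 0.073 / sqrt(2) = 0.051618795
u_B2 = 0.365 / sqrt(2) = 0.25809398
u_B3 = 0.795 / sqrt(3) = 0.45899346
uc = sqrt(0.43310881^2 + 0.051618795^2 + 0.25809398^2 + 0.45899346^2) = 0.68376549
U = k * uc = 2 * 0.68376549
U = 1.3675

1.3675


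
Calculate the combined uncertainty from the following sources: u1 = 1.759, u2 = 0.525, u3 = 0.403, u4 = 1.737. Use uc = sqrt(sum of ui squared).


uc = sqrt(1.759^2 + 0.525^2 + 0.403^2 + 1.737^2)
uc = sqrt(6.549284)
uc = 2.5592

2.5592


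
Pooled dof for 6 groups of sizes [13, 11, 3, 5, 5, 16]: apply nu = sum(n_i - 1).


nu = sum_i (n_i - 1)
nu = ((13 - 1) + (11 - 1) + (3 - 1) + (5 - 1) + (5 - 1) + (16 - 1))
nu = 12 + 10 + 2 + 4 + 4 + 15
nu = 47

47


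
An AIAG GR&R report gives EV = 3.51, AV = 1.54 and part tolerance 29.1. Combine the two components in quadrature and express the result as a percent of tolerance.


GRR = sqrt(EV^2 + AV^2) = sqrt(3.51^2 + 1.54^2) = 3.8329753
%GRR = GRR / tol * 100 = 3.8329753 / 29.1 * 100
%GRR = 13.1717

13.1717


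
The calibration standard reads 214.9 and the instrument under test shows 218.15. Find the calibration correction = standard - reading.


Correction = standard - reading
= 214.9 - 218.15
= -3.2500

-3.2500


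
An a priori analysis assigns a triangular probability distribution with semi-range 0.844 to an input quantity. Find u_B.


u_B = half_width / sqrt(6)
u_B = 0.844 / 2.4494897
u_B = 0.3446

0.3446


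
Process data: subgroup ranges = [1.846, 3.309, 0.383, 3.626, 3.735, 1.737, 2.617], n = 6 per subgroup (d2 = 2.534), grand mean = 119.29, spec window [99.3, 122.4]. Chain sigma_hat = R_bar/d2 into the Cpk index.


R_bar = (1.846 + 3.309 + 0.383 + 3.626 + 3.735 + 1.737 + 2.617) / 7 = 2.4647143
sigma = R_bar / d2 = 2.4647143 / 2.534 = 0.97265758
Cp = (USL - LSL)/(6*sigma) = (122.4 - 99.3)/(6*0.97265758) = 3.9582
Cpu = (122.4 - 119.29)/(3*0.97265758) = 1.0658
Cpl = (119.29 - 99.3)/(3*0.97265758) = 6.8506
Cpk = min(Cpu, Cpl) = 1.0658

1.0658


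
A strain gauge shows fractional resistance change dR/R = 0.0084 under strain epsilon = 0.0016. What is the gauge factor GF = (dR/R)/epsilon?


GF = (dR/R) / epsilon
= 0.0084 / 0.0016
= 5.2500

5.2500


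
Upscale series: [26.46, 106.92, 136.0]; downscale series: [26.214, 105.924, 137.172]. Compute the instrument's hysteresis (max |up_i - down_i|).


|26.46 - 26.214| = 0.2460
|106.92 - 105.924| = 0.9960
|136.0 - 137.172| = 1.1720
hysteresis = max(diffs) = 1.1720

1.1720


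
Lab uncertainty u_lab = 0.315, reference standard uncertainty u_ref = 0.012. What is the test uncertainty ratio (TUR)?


TUR = u_lab / u_ref
= 0.315 / 0.012
= 26.2500

26.2500


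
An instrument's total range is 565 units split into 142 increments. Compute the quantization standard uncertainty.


resolution = range / divisions
resolution = 565 / 142 = 3.9788732
u_res = resolution / (2*sqrt(3))
u_res = 3.9788732 / 3.4641016
u_res = 1.1486

1.1486


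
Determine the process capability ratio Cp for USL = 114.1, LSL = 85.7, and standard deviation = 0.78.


Cp = (USL - LSL) / (6 * sigma)
= (114.1 - 85.7) / (6 * 0.78)
= 28.4000 / 4.6800
= 6.0684

6.0684


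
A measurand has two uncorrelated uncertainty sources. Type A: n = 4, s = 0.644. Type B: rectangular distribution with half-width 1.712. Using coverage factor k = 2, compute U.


u_A = s / sqrt(n) = 0.644 / sqrt(4) = 0.322
u_B = half_width / sqrt(3) = 1.712 / sqrt(3) = 0.98842366
uc = sqrt(u_A^2 + u_B^2) = sqrt(0.322^2 + 0.98842366^2) = 1.0395505
U = k * uc = 2 * 1.0395505
U = 2.0791

2.0791


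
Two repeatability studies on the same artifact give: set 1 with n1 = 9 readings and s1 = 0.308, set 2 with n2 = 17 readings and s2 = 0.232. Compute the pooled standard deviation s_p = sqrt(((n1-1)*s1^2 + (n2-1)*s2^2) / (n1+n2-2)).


s_p = sqrt(((n1-1)*s1^2 + (n2-1)*s2^2) / (n1+n2-2))
numerator = (9-1)*0.308^2 + (17-1)*0.232^2 = 0.758912 + 0.861184 = 1.620096
denominator = 9 + 17 - 2 = 24
s_p^2 = 1.620096 / 24 = 0.067504
s_p = sqrt(0.067504) = 0.2598

0.2598


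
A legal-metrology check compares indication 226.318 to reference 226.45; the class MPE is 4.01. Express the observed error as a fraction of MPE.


e = indication - reference = 226.318 - 226.45 = -0.1320
|e| = 0.1320
ratio = |e| / MPE = 0.1320 / 4.01
ratio = 0.0329

0.0329
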